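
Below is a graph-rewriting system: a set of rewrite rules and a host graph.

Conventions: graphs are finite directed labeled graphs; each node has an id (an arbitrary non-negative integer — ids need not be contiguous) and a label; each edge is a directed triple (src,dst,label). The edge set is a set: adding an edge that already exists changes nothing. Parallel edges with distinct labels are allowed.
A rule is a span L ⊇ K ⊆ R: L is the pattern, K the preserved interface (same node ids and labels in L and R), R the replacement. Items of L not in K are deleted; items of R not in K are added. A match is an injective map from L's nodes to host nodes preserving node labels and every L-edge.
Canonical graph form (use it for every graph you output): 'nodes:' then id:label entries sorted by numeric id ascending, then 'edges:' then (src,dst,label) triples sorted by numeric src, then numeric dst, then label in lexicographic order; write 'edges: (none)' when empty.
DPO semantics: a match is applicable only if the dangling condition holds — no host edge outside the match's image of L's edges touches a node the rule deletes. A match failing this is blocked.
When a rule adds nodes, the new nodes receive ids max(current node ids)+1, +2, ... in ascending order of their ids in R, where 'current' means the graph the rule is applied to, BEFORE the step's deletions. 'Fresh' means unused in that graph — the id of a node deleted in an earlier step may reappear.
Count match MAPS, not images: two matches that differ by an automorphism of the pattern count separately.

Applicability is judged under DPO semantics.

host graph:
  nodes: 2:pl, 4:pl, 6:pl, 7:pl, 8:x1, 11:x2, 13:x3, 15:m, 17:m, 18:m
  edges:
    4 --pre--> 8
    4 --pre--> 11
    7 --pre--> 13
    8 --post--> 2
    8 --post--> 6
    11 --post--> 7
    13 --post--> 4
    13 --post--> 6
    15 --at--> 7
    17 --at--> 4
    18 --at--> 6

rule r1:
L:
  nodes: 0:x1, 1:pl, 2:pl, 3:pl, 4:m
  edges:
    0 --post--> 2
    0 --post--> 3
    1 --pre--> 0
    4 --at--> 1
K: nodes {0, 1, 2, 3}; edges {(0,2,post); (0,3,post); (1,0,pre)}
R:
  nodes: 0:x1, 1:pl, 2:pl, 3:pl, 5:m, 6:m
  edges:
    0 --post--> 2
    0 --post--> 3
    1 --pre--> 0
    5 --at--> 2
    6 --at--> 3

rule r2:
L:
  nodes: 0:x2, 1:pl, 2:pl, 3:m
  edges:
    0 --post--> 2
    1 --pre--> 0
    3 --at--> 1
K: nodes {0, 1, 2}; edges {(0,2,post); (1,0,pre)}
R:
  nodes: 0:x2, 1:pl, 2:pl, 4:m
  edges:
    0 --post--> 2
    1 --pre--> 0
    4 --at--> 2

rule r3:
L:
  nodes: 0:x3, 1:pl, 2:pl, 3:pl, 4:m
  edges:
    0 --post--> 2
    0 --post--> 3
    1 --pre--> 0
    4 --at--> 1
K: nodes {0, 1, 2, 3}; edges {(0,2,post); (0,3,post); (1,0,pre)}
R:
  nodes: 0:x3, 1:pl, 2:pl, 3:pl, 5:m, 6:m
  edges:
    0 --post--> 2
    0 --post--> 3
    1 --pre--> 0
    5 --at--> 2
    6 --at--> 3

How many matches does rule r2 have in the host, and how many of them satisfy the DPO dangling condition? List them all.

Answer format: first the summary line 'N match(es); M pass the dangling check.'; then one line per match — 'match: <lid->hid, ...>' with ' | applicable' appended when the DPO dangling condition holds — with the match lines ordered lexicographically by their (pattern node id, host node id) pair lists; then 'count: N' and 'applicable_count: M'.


1 match(es); 1 pass the dangling check.
match: 0->11, 1->4, 2->7, 3->17 | applicable
count: 1
applicable_count: 1


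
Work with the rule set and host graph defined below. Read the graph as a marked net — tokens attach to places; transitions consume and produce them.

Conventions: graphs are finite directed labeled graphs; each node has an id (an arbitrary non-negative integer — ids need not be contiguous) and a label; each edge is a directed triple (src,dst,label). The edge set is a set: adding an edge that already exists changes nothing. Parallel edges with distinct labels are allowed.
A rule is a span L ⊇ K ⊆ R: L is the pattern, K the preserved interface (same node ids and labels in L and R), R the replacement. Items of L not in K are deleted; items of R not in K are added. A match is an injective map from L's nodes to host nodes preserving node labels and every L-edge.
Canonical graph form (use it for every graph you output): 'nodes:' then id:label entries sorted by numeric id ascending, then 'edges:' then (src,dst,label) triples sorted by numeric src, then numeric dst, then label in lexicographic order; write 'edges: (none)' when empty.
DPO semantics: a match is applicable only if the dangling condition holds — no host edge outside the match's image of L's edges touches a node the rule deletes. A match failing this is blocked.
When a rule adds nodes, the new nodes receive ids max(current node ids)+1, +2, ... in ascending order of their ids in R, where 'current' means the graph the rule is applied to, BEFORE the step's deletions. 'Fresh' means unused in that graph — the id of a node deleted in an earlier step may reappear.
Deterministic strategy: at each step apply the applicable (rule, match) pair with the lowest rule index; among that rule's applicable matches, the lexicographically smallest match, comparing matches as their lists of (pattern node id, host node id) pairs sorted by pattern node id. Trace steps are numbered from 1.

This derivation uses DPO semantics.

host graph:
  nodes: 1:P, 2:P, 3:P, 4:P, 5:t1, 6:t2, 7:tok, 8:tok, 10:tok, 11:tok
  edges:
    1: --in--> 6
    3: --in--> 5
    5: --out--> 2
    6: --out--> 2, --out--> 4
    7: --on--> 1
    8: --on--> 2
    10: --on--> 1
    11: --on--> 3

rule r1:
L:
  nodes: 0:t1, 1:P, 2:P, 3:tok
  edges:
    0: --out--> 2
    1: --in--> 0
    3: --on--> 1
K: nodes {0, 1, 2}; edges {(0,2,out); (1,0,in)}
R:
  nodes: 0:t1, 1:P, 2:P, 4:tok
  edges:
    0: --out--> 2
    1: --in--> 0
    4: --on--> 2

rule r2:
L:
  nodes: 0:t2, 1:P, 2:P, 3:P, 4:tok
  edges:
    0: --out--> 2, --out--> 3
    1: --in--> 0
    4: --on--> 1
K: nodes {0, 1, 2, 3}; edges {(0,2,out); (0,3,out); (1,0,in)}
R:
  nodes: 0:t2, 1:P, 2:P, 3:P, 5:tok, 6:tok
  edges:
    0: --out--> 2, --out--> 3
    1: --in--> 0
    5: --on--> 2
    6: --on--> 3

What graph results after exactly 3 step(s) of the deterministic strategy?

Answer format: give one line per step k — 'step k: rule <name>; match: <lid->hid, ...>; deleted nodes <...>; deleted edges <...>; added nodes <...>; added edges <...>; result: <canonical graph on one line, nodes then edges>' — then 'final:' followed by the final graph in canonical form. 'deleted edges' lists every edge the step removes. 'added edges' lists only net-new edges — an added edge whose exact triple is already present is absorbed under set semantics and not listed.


step 1: rule r1; match: 0->5, 1->3, 2->2, 3->11; deleted nodes 11; deleted edges (11,3,on); added nodes 12; added edges (12,2,on); result: nodes: 1:P, 2:P, 3:P, 4:P, 5:t1, 6:t2, 7:tok, 8:tok, 10:tok, 12:tok edges: (1,6,in); (3,5,in); (5,2,out); (6,2,out); (6,4,out); (7,1,on); (8,2,on); (10,1,on); (12,2,on)
step 2: rule r2; match: 0->6, 1->1, 2->2, 3->4, 4->7; deleted nodes 7; deleted edges (7,1,on); added nodes 13, 14; added edges (13,2,on); (14,4,on); result: nodes: 1:P, 2:P, 3:P, 4:P, 5:t1, 6:t2, 8:tok, 10:tok, 12:tok, 13:tok, 14:tok edges: (1,6,in); (3,5,in); (5,2,out); (6,2,out); (6,4,out); (8,2,on); (10,1,on); (12,2,on); (13,2,on); (14,4,on)
step 3: rule r2; match: 0->6, 1->1, 2->2, 3->4, 4->10; deleted nodes 10; deleted edges (10,1,on); added nodes 15, 16; added edges (15,2,on); (16,4,on); result: nodes: 1:P, 2:P, 3:P, 4:P, 5:t1, 6:t2, 8:tok, 12:tok, 13:tok, 14:tok, 15:tok, 16:tok edges: (1,6,in); (3,5,in); (5,2,out); (6,2,out); (6,4,out); (8,2,on); (12,2,on); (13,2,on); (14,4,on); (15,2,on); (16,4,on)
final:
nodes: 1:P, 2:P, 3:P, 4:P, 5:t1, 6:t2, 8:tok, 12:tok, 13:tok, 14:tok, 15:tok, 16:tok
edges: (1,6,in); (3,5,in); (5,2,out); (6,2,out); (6,4,out); (8,2,on); (12,2,on); (13,2,on); (14,4,on); (15,2,on); (16,4,on)


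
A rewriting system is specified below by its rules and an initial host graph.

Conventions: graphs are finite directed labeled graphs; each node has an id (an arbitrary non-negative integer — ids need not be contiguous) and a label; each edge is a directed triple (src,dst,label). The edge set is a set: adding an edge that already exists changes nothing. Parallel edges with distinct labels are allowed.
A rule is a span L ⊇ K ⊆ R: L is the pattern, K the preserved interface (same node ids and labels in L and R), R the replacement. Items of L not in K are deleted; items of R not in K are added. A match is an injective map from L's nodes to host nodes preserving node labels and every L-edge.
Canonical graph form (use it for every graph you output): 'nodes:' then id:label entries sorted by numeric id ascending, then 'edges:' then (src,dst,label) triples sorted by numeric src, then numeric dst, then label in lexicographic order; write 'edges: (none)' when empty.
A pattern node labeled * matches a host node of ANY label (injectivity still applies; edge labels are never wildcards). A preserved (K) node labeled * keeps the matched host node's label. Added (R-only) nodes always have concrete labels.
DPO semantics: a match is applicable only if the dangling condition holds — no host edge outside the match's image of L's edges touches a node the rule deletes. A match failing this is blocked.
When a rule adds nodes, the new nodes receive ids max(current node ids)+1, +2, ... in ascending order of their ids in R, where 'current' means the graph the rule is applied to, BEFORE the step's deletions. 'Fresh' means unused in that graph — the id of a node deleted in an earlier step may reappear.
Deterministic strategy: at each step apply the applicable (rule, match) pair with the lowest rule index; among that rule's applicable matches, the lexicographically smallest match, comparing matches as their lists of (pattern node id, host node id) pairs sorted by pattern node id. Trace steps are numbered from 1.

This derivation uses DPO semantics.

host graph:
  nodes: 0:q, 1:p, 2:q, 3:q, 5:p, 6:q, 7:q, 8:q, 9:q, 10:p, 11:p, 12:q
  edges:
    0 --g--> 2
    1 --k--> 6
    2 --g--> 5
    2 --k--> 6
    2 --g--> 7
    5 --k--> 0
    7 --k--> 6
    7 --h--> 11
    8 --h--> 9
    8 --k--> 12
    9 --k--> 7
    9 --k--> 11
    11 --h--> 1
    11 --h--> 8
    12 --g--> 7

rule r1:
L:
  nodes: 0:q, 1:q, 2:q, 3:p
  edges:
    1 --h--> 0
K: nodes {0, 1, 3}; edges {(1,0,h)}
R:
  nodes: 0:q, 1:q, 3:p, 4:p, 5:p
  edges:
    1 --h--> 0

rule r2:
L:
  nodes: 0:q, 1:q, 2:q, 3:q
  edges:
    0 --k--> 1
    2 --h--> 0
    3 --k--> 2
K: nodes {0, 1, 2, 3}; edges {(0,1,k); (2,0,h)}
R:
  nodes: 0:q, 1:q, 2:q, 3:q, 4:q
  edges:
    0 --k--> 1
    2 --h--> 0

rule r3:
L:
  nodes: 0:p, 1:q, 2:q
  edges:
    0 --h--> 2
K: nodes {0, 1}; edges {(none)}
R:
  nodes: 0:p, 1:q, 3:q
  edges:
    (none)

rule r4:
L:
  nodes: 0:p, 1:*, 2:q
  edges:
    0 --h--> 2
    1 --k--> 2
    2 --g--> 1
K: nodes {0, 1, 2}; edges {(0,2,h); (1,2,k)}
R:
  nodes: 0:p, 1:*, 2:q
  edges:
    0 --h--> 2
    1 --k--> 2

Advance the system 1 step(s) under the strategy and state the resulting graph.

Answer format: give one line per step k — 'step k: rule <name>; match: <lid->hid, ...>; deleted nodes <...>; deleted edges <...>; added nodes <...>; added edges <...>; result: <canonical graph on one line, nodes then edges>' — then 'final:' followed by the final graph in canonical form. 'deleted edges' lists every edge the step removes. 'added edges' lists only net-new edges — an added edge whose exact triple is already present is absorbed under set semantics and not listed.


step 1: rule r1; match: 0->9, 1->8, 2->3, 3->1; deleted nodes 3; deleted edges (none); added nodes 13, 14; added edges (none); result: nodes: 0:q, 1:p, 2:q, 5:p, 6:q, 7:q, 8:q, 9:q, 10:p, 11:p, 12:q, 13:p, 14:p edges: (0,2,g); (1,6,k); (2,5,g); (2,6,k); (2,7,g); (5,0,k); (7,6,k); (7,11,h); (8,9,h); (8,12,k); (9,7,k); (9,11,k); (11,1,h); (11,8,h); (12,7,g)
final:
nodes: 0:q, 1:p, 2:q, 5:p, 6:q, 7:q, 8:q, 9:q, 10:p, 11:p, 12:q, 13:p, 14:p
edges: (0,2,g); (1,6,k); (2,5,g); (2,6,k); (2,7,g); (5,0,k); (7,6,k); (7,11,h); (8,9,h); (8,12,k); (9,7,k); (9,11,k); (11,1,h); (11,8,h); (12,7,g)


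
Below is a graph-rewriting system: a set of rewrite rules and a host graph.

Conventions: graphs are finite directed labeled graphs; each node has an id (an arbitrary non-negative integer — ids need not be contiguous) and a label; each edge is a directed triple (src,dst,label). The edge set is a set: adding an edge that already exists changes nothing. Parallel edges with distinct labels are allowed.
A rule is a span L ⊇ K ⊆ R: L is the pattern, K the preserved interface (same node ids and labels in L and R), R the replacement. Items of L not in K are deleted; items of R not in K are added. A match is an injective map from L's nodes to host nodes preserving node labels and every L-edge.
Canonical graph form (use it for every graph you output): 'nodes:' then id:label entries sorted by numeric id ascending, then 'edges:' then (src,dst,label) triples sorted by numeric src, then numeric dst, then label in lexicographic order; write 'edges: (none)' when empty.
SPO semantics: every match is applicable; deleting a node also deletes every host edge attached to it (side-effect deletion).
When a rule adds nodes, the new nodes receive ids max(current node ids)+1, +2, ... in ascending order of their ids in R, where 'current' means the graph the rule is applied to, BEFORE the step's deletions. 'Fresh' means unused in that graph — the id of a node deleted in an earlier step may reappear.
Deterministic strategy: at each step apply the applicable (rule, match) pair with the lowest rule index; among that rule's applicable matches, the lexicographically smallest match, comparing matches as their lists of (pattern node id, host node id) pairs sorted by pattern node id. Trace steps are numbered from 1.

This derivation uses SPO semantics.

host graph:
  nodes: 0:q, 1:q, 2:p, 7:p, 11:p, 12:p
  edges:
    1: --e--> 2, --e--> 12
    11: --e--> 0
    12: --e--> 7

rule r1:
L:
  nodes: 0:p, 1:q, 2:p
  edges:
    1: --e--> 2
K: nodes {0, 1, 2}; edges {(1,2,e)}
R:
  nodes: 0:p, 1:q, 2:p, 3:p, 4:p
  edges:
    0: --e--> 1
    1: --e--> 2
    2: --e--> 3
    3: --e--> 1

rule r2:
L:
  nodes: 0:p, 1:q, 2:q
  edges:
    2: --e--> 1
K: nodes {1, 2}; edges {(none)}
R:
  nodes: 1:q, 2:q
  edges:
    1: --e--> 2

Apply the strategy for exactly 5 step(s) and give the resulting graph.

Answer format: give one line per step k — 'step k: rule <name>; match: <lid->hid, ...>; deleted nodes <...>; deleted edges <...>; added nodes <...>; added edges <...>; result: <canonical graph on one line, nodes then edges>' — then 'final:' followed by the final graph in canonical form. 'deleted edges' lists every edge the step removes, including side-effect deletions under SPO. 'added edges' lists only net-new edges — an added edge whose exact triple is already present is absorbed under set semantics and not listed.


step 1: rule r1; match: 0->2, 1->1, 2->12; deleted nodes (none); deleted edges (none); added nodes 13, 14; added edges (2,1,e); (12,13,e); (13,1,e); result: nodes: 0:q, 1:q, 2:p, 7:p, 11:p, 12:p, 13:p, 14:p edges: (1,2,e); (1,12,e); (2,1,e); (11,0,e); (12,7,e); (12,13,e); (13,1,e)
step 2: rule r1; match: 0->2, 1->1, 2->12; deleted nodes (none); deleted edges (none); added nodes 15, 16; added edges (12,15,e); (15,1,e); result: nodes: 0:q, 1:q, 2:p, 7:p, 11:p, 12:p, 13:p, 14:p, 15:p, 16:p edges: (1,2,e); (1,12,e); (2,1,e); (11,0,e); (12,7,e); (12,13,e); (12,15,e); (13,1,e); (15,1,e)
step 3: rule r1; match: 0->2, 1->1, 2->12; deleted nodes (none); deleted edges (none); added nodes 17, 18; added edges (12,17,e); (17,1,e); result: nodes: 0:q, 1:q, 2:p, 7:p, 11:p, 12:p, 13:p, 14:p, 15:p, 16:p, 17:p, 18:p edges: (1,2,e); (1,12,e); (2,1,e); (11,0,e); (12,7,e); (12,13,e); (12,15,e); (12,17,e); (13,1,e); (15,1,e); (17,1,e)
step 4: rule r1; match: 0->2, 1->1, 2->12; deleted nodes (none); deleted edges (none); added nodes 19, 20; added edges (12,19,e); (19,1,e); result: nodes: 0:q, 1:q, 2:p, 7:p, 11:p, 12:p, 13:p, 14:p, 15:p, 16:p, 17:p, 18:p, 19:p, 20:p edges: (1,2,e); (1,12,e); (2,1,e); (11,0,e); (12,7,e); (12,13,e); (12,15,e); (12,17,e); (12,19,e); (13,1,e); (15,1,e); (17,1,e); (19,1,e)
step 5: rule r1; match: 0->2, 1->1, 2->12; deleted nodes (none); deleted edges (none); added nodes 21, 22; added edges (12,21,e); (21,1,e); result: nodes: 0:q, 1:q, 2:p, 7:p, 11:p, 12:p, 13:p, 14:p, 15:p, 16:p, 17:p, 18:p, 19:p, 20:p, 21:p, 22:p edges: (1,2,e); (1,12,e); (2,1,e); (11,0,e); (12,7,e); (12,13,e); (12,15,e); (12,17,e); (12,19,e); (12,21,e); (13,1,e); (15,1,e); (17,1,e); (19,1,e); (21,1,e)
final:
nodes: 0:q, 1:q, 2:p, 7:p, 11:p, 12:p, 13:p, 14:p, 15:p, 16:p, 17:p, 18:p, 19:p, 20:p, 21:p, 22:p
edges: (1,2,e); (1,12,e); (2,1,e); (11,0,e); (12,7,e); (12,13,e); (12,15,e); (12,17,e); (12,19,e); (12,21,e); (13,1,e); (15,1,e); (17,1,e); (19,1,e); (21,1,e)


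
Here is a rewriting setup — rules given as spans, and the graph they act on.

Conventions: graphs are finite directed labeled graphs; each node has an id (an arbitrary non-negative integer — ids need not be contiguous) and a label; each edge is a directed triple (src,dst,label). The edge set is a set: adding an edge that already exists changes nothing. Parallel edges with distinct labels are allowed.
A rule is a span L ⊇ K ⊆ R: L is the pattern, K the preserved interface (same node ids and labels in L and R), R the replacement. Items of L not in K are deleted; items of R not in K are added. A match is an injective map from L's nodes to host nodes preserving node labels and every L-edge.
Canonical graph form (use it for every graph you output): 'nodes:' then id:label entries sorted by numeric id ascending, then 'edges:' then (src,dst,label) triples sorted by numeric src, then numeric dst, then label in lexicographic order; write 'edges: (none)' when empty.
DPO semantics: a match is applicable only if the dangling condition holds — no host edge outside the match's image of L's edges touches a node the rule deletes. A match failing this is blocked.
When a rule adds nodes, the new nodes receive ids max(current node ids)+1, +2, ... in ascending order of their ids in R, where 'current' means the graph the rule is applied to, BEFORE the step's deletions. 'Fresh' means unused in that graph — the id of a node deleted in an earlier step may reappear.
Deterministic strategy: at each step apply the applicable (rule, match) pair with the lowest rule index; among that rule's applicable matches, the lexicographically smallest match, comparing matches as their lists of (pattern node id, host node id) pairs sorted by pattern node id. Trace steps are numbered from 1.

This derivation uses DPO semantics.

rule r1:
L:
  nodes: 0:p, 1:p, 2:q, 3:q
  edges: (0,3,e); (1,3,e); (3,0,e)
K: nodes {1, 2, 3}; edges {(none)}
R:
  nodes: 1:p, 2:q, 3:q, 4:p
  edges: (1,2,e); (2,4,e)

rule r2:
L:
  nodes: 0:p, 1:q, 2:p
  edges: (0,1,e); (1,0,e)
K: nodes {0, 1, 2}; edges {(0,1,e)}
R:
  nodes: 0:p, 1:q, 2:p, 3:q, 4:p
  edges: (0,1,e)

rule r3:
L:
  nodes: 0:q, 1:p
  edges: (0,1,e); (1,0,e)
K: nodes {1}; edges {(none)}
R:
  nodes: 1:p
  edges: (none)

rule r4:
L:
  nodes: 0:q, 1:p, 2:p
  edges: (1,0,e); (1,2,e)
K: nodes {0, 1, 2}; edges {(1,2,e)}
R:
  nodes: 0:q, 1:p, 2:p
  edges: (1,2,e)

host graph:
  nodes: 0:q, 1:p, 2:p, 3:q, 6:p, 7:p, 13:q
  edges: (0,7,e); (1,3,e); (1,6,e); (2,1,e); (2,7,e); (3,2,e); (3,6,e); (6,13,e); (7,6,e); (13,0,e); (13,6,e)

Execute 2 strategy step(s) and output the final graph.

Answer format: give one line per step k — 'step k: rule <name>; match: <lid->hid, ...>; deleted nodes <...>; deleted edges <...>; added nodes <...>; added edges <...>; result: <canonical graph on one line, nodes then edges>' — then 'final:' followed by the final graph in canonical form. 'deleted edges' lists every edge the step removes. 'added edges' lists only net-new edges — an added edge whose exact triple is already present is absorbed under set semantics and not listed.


step 1: rule r2; match: 0->6, 1->13, 2->1; deleted nodes (none); deleted edges (13,6,e); added nodes 14, 15; added edges (none); result: nodes: 0:q, 1:p, 2:p, 3:q, 6:p, 7:p, 13:q, 14:q, 15:p edges: (0,7,e); (1,3,e); (1,6,e); (2,1,e); (2,7,e); (3,2,e); (3,6,e); (6,13,e); (7,6,e); (13,0,e)
step 2: rule r4; match: 0->3, 1->1, 2->6; deleted nodes (none); deleted edges (1,3,e); added nodes (none); added edges (none); result: nodes: 0:q, 1:p, 2:p, 3:q, 6:p, 7:p, 13:q, 14:q, 15:p edges: (0,7,e); (1,6,e); (2,1,e); (2,7,e); (3,2,e); (3,6,e); (6,13,e); (7,6,e); (13,0,e)
final:
nodes: 0:q, 1:p, 2:p, 3:q, 6:p, 7:p, 13:q, 14:q, 15:p
edges: (0,7,e); (1,6,e); (2,1,e); (2,7,e); (3,2,e); (3,6,e); (6,13,e); (7,6,e); (13,0,e)


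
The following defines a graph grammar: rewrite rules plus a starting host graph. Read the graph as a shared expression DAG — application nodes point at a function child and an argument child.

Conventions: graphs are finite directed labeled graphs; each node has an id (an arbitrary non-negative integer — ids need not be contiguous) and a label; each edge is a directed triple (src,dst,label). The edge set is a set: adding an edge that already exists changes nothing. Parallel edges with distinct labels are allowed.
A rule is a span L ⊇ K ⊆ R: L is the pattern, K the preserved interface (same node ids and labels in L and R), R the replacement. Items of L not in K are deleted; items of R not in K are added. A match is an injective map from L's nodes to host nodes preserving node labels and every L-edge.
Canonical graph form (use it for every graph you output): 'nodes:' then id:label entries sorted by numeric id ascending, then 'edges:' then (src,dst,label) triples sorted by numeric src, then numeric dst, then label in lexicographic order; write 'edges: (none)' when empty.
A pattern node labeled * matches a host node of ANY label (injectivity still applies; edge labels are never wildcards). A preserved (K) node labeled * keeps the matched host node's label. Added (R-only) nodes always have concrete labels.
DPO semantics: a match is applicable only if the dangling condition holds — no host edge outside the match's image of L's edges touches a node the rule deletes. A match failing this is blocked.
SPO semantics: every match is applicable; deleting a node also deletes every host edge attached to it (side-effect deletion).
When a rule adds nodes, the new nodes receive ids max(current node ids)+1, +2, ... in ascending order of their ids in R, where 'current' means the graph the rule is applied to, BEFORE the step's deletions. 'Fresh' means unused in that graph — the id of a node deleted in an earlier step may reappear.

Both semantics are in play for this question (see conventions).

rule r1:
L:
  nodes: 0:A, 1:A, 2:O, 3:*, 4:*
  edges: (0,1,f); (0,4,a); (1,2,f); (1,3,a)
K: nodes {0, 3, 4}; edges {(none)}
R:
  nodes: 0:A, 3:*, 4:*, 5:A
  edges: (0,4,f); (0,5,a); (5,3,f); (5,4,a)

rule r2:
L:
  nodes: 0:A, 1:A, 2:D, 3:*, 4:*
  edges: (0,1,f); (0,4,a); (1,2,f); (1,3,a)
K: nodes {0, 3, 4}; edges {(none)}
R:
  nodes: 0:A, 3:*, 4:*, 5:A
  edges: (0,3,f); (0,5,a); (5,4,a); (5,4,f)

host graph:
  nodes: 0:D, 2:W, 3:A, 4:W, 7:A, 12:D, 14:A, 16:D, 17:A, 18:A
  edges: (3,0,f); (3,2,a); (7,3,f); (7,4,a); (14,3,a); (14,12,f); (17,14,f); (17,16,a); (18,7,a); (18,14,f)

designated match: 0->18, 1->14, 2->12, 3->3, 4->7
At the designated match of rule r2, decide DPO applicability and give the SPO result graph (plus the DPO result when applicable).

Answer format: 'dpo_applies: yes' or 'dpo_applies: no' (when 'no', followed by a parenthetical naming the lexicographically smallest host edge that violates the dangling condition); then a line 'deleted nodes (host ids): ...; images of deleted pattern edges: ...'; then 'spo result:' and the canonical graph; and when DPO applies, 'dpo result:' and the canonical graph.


dpo_applies: no
(the rule deletes node 14, which keeps host edge (17,14,f) outside the match image — the dangling condition fails, DPO blocks; SPO proceeds and side-deletes such edges)
deleted nodes (host ids): 12, 14; images of deleted pattern edges: (14,3,a); (14,12,f); (18,7,a); (18,14,f)
spo result:
nodes: 0:D, 2:W, 3:A, 4:W, 7:A, 16:D, 17:A, 18:A, 19:A
edges: (3,0,f); (3,2,a); (7,3,f); (7,4,a); (17,16,a); (18,3,f); (18,19,a); (19,7,a); (19,7,f)


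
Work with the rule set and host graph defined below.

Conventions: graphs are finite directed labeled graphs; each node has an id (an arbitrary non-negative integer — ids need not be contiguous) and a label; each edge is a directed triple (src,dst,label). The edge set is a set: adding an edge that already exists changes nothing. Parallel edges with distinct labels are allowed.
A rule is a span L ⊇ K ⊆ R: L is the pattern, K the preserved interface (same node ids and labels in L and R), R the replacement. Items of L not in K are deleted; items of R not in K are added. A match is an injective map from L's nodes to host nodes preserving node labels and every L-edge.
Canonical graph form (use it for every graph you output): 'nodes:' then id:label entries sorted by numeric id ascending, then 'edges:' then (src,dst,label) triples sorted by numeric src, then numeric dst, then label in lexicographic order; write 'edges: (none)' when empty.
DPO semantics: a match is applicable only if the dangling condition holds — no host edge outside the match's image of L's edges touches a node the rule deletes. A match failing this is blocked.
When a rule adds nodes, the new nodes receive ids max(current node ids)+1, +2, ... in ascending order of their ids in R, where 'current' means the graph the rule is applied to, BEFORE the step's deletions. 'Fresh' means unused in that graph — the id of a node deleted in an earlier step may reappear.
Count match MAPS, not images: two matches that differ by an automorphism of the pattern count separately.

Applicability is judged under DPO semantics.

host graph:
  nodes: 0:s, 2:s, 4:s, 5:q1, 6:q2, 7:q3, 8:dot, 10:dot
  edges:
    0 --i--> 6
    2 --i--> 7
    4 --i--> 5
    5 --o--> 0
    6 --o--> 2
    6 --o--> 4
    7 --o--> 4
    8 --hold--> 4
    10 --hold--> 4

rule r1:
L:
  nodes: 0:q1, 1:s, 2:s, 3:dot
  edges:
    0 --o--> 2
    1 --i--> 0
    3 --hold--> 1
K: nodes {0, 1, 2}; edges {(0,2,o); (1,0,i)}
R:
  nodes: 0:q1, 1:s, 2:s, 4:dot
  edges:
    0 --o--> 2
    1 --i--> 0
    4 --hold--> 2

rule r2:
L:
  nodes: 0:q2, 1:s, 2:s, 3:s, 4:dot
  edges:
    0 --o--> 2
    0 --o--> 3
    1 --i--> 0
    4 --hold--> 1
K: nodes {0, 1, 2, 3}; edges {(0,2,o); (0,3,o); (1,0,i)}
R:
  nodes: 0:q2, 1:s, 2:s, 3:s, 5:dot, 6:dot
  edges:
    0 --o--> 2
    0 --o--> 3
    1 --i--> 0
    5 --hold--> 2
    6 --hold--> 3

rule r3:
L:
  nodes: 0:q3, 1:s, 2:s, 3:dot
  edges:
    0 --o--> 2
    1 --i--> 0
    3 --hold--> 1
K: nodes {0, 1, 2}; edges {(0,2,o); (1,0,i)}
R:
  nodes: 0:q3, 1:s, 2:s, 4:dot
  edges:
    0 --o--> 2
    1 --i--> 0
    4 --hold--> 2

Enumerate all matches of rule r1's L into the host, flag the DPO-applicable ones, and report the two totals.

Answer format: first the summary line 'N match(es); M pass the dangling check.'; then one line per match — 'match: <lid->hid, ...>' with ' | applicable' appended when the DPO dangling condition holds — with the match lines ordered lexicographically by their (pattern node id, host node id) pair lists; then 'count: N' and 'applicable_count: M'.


2 match(es); 2 pass the dangling check.
match: 0->5, 1->4, 2->0, 3->8 | applicable
match: 0->5, 1->4, 2->0, 3->10 | applicable
count: 2
applicable_count: 2


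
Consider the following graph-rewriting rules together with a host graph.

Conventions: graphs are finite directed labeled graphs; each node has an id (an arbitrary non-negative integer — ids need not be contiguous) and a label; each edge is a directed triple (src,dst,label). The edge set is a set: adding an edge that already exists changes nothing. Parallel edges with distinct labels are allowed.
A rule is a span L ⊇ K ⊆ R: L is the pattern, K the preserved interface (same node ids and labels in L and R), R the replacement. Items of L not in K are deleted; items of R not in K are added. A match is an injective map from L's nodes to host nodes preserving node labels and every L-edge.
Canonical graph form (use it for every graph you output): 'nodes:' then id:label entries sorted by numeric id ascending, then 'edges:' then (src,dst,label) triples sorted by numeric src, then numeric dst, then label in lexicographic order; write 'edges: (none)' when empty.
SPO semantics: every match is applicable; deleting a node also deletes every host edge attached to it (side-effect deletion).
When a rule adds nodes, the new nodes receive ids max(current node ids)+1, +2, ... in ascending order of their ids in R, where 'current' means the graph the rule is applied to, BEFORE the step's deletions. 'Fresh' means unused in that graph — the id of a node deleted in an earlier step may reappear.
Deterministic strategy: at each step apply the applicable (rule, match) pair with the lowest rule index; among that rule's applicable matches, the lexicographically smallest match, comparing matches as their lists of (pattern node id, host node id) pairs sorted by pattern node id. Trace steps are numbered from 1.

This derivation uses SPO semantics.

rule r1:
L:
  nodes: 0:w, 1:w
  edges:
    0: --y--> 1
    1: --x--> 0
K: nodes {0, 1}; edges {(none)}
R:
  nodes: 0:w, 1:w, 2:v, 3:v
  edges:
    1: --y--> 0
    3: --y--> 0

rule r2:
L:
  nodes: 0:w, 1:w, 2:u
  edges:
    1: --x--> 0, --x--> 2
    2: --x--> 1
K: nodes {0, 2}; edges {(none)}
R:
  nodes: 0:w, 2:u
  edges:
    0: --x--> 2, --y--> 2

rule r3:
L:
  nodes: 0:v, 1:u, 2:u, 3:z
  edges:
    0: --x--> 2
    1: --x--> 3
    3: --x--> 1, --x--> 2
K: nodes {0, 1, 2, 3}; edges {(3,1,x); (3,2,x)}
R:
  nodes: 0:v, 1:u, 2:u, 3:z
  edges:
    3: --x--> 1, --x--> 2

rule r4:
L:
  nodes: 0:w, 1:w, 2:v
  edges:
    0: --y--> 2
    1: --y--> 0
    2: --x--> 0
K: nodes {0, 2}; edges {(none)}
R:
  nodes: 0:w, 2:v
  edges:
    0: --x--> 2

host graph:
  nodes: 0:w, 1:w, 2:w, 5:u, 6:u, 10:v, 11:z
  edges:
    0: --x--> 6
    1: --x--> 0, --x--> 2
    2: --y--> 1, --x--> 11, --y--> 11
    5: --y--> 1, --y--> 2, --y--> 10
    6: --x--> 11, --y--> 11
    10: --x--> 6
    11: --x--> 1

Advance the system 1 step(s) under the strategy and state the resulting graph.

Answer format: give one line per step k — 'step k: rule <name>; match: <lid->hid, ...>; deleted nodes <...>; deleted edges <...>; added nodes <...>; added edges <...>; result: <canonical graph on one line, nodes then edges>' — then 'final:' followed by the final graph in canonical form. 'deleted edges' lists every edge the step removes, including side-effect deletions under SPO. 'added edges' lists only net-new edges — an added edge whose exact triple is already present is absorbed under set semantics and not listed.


step 1: rule r1; match: 0->2, 1->1; deleted nodes (none); deleted edges (1,2,x); (2,1,y); added nodes 12, 13; added edges (1,2,y); (13,2,y); result: nodes: 0:w, 1:w, 2:w, 5:u, 6:u, 10:v, 11:z, 12:v, 13:v edges: (0,6,x); (1,0,x); (1,2,y); (2,11,x); (2,11,y); (5,1,y); (5,2,y); (5,10,y); (6,11,x); (6,11,y); (10,6,x); (11,1,x); (13,2,y)
final:
nodes: 0:w, 1:w, 2:w, 5:u, 6:u, 10:v, 11:z, 12:v, 13:v
edges: (0,6,x); (1,0,x); (1,2,y); (2,11,x); (2,11,y); (5,1,y); (5,2,y); (5,10,y); (6,11,x); (6,11,y); (10,6,x); (11,1,x); (13,2,y)


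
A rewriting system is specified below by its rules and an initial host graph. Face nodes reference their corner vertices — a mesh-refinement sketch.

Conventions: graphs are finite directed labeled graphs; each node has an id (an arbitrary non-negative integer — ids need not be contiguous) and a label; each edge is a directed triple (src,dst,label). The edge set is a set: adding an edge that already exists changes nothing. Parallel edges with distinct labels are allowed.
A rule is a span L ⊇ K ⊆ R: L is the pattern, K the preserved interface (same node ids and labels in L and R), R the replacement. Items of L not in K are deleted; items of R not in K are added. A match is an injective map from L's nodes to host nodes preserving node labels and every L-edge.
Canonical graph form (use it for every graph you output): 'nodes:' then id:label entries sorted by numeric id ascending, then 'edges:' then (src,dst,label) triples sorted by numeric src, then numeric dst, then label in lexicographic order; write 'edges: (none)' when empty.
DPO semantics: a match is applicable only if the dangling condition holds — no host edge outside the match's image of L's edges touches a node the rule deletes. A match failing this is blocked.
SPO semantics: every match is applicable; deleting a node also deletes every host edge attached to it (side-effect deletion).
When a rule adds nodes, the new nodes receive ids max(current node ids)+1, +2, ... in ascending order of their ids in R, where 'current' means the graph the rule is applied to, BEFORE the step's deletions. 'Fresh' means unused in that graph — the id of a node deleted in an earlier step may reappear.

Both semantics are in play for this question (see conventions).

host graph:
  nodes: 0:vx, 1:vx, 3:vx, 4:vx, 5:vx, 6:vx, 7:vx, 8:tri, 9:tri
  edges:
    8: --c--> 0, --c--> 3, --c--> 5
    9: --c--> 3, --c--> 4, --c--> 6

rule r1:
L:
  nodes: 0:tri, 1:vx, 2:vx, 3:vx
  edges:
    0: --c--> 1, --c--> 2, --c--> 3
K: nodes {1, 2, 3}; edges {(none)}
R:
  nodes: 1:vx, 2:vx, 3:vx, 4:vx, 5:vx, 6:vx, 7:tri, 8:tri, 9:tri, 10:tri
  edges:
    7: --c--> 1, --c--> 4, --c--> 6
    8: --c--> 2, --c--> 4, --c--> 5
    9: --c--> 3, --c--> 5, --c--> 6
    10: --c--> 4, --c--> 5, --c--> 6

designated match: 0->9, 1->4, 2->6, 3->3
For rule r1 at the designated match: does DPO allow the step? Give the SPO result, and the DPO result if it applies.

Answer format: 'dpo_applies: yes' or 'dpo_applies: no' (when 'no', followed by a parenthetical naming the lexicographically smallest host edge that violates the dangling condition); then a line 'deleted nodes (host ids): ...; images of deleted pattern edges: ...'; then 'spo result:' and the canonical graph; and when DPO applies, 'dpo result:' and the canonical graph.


dpo_applies: yes
deleted nodes (host ids): 9; images of deleted pattern edges: (9,3,c); (9,4,c); (9,6,c)
spo result:
nodes: 0:vx, 1:vx, 3:vx, 4:vx, 5:vx, 6:vx, 7:vx, 8:tri, 10:vx, 11:vx, 12:vx, 13:tri, 14:tri, 15:tri, 16:tri
edges: (8,0,c); (8,3,c); (8,5,c); (13,4,c); (13,10,c); (13,12,c); (14,6,c); (14,10,c); (14,11,c); (15,3,c); (15,11,c); (15,12,c); (16,10,c); (16,11,c); (16,12,c)
dpo result:
nodes: 0:vx, 1:vx, 3:vx, 4:vx, 5:vx, 6:vx, 7:vx, 8:tri, 10:vx, 11:vx, 12:vx, 13:tri, 14:tri, 15:tri, 16:tri
edges: (8,0,c); (8,3,c); (8,5,c); (13,4,c); (13,10,c); (13,12,c); (14,6,c); (14,10,c); (14,11,c); (15,3,c); (15,11,c); (15,12,c); (16,10,c); (16,11,c); (16,12,c)


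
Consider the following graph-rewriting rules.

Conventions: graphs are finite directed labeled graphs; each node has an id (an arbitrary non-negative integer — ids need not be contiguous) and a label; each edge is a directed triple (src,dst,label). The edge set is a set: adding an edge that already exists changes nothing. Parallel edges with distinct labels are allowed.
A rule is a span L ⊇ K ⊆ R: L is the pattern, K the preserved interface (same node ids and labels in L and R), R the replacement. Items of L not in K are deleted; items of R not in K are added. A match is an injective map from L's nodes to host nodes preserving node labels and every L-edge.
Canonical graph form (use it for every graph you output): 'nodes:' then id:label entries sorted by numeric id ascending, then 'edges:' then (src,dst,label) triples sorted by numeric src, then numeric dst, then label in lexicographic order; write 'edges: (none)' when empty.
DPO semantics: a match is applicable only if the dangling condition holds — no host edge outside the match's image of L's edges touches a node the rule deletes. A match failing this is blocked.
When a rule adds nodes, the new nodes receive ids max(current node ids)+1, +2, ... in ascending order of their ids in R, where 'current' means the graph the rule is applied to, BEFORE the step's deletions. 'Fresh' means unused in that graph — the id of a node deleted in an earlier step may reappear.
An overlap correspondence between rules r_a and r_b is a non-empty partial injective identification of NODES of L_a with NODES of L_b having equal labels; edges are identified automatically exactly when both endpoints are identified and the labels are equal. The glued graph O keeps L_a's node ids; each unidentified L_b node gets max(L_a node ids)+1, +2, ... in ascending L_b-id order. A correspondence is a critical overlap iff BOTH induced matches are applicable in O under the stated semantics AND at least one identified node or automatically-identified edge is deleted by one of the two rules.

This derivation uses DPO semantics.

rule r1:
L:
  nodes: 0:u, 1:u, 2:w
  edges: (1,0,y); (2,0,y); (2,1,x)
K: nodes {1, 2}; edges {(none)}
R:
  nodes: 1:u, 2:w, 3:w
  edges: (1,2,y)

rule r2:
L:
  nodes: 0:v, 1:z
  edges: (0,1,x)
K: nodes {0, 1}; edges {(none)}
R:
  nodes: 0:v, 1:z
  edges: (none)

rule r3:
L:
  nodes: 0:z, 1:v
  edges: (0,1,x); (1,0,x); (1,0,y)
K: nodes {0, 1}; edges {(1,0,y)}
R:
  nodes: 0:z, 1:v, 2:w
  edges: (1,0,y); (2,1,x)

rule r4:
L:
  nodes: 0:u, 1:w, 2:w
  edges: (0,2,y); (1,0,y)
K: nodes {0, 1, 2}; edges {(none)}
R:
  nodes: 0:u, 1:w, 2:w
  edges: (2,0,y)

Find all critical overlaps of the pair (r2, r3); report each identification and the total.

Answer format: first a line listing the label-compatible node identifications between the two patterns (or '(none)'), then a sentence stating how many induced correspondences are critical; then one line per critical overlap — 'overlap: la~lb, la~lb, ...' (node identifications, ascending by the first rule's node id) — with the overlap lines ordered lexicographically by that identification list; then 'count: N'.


label-compatible node identifications between L(r2) and L(r3): 0~1, 1~0
1 of the induced correspondences is a critical overlap of r2 and r3.
overlap: 0~1, 1~0
count: 1


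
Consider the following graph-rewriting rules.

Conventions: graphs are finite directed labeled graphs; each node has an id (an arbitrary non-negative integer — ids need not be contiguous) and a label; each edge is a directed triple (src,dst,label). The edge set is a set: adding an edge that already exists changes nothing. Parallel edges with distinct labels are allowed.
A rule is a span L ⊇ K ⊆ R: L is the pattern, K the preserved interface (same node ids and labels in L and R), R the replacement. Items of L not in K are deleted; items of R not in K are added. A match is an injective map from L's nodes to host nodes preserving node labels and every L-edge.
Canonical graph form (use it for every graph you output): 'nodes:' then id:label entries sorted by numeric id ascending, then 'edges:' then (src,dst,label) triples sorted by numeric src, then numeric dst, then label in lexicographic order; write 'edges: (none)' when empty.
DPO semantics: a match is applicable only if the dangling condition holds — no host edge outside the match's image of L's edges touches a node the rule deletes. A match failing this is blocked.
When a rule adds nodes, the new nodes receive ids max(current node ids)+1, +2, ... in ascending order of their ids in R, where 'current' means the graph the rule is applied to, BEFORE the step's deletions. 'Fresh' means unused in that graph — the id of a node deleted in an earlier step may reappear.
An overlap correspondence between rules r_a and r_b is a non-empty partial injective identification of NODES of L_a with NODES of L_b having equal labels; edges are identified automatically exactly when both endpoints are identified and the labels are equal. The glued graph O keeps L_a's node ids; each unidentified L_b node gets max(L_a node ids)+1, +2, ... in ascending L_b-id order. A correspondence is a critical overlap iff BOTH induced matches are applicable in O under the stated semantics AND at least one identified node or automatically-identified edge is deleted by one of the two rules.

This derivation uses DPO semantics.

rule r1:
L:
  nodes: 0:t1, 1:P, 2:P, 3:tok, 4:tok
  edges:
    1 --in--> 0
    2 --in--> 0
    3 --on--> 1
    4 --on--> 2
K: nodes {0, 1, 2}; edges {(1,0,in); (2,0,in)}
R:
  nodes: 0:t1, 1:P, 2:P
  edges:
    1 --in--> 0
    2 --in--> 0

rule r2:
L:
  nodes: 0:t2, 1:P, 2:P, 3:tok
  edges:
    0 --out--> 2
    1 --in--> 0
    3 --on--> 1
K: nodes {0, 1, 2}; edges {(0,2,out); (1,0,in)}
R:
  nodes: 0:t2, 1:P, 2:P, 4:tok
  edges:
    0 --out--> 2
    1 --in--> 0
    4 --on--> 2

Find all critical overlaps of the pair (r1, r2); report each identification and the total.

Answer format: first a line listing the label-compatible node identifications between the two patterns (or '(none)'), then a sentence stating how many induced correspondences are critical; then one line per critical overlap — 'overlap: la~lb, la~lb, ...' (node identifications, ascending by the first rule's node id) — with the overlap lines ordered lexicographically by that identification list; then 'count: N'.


label-compatible node identifications between L(r1) and L(r2): 1~1, 1~2, 2~1, 2~2, 3~3, 4~3
4 of the induced correspondences are critical overlaps of r1 and r2.
overlap: 1~1, 2~2, 3~3
overlap: 1~1, 3~3
overlap: 1~2, 2~1, 4~3
overlap: 2~1, 4~3
count: 4
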